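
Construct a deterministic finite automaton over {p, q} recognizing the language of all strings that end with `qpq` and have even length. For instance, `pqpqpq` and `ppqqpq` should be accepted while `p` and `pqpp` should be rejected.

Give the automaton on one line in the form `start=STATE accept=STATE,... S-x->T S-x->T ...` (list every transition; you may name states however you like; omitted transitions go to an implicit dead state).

Build one automaton per condition and run them in lockstep. The first has 4 states tracking how much of the suffix `qpq` has currently been matched; the second has 2 states tracking the input length modulo 2. A product state is a pair (one from each), accepting exactly when both do.
8 states suffice.
       p  q 
>  A   B  C 
   B   A  D 
   C   E  D 
   D   F  C 
   E   B  G 
   F   A  H 
   G   E  D 
 * H   F  C 
(> = start, * = accepting)

start=A accept=H A-p->B A-q->C B-p->A B-q->D C-p->E C-q->D D-p->F D-q->C E-p->B E-q->G F-p->A F-q->H G-p->E G-q->D H-p->F H-q->C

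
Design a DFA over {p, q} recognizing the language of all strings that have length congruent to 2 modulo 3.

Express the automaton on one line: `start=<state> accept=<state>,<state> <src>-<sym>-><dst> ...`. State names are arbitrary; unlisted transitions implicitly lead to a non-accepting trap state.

Only the length mod 3 matters, so use a 3-cycle: from any state, every input symbol moves to the next state, wrapping C back to A. Mark C accepting.
A 3-state machine:
       p  q 
>  A   B  B 
   B   C  C 
 * C   A  A 
(> = start, * = accepting)

start=A accept=C A-p->B A-q->B B-p->C B-q->C C-p->A C-q->A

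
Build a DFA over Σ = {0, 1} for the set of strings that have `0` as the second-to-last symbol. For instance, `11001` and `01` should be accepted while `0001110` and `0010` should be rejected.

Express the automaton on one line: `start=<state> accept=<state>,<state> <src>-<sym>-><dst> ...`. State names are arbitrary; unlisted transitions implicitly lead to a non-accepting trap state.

Because acceptance depends on a position counted from the end, the machine has to buffer the most recent 2 symbols. Make each state the string of the last up-to-2 symbols read; on input `x` shift the window left and append `x`. Accept when the buffered window has length 2 and begins with `0`.
        0   1  
>  q0   q1  q2 
   q1   q3  q4 
   q2   q5  q6 
 * q3   q3  q4 
 * q4   q5  q6 
   q5   q3  q4 
   q6   q5  q6 
(> = start, * = accepting)

start=q0 accept=q3,q4 q0-0->q1 q0-1->q2 q1-0->q3 q1-1->q4 q2-0->q5 q2-1->q6 q3-0->q3 q3-1->q4 q4-0->q5 q4-1->q6 q5-0->q3 q5-1->q4 q6-0->q5 q6-1->q6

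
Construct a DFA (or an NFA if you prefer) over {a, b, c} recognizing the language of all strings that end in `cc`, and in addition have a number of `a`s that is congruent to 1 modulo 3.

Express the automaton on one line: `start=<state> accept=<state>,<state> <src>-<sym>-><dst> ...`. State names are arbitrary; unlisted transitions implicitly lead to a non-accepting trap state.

Build one automaton per condition and run them in lockstep. One (3 states) tracks how much of the suffix `cc` has currently been matched; the other (3 states) tracks the count of `a`s modulo 3. Each combined state is a pair, one component from each; accept when both components accept.
A 9-state machine:
        a   b   c  
>  q0   q1  q0  q2 
   q1   q3  q1  q4 
   q2   q1  q0  q5 
   q3   q0  q3  q6 
   q4   q3  q1  q7 
   q5   q1  q0  q5 
   q6   q0  q3  q8 
 * q7   q3  q1  q7 
   q8   q0  q3  q8 
(> = start, * = accepting)

start=q0 accept=q7 q0-a->q1 q0-b->q0 q0-c->q2 q1-a->q3 q1-b->q1 q1-c->q4 q2-a->q1 q2-b->q0 q2-c->q5 q3-a->q0 q3-b->q3 q3-c->q6 q4-a->q3 q4-b->q1 q4-c->q7 q5-a->q1 q5-b->q0 q5-c->q5 q6-a->q0 q6-b->q3 q6-c->q8 q7-a->q3 q7-b->q1 q7-c->q7 q8-a->q0 q8-b->q3 q8-c->q8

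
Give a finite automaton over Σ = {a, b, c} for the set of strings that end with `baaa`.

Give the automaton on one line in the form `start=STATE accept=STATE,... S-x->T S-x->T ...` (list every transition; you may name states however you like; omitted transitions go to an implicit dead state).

Remember how much of `baaa` the current input suffix matches. State S0 means no match yet; S1 means the last symbol is `b`; S2 means the last 2 symbols are `ba`; S3 means the last 3 symbols are `baa`; S4 means the last 4 symbols are `baaa`. Only S4 accepts. On a mismatch, fall back to the longest proper suffix that is still a prefix of `baaa`.
A 5-state machine:
        a   b   c  
>  S0   S0  S1  S0 
   S1   S2  S1  S0 
   S2   S3  S1  S0 
   S3   S4  S1  S0 
 * S4   S0  S1  S0 
(> = start, * = accepting)

start=S0 accept=S4 S0-a->S0 S0-b->S1 S0-c->S0 S1-a->S2 S1-b->S1 S1-c->S0 S2-a->S3 S2-b->S1 S2-c->S0 S3-a->S4 S3-b->S1 S3-c->S0 S4-a->S0 S4-b->S1 S4-c->S0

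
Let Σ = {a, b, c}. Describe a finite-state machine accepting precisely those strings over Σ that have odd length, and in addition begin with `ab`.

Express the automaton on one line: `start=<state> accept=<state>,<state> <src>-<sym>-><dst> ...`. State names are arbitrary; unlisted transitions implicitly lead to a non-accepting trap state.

Run two small machines in parallel and take their product. The first has 2 states tracking the input length modulo 2; the second has 4 states tracking whether the input so far still matches the prefix `ab`. A product state is a pair (one from each), accepting exactly when both do. After merging equivalent states the machine shrinks.
        a   b   c  
>  s0   s1  s2  s2 
   s1   s2  s3  s2 
   s2   s2  s2  s2 
   s3   s4  s4  s4 
 * s4   s3  s3  s3 
(> = start, * = accepting)

start=s0 accept=s4 s0-a->s1 s0-b->s2 s0-c->s2 s1-a->s2 s1-b->s3 s1-c->s2 s2-a->s2 s2-b->s2 s2-c->s2 s3-a->s4 s3-b->s4 s3-c->s4 s4-a->s3 s4-b->s3 s4-c->s3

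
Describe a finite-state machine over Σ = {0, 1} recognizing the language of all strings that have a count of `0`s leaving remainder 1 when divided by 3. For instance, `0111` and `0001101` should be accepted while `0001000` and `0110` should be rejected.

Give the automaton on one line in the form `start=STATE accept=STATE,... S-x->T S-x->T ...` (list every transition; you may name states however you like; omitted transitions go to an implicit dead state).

start=q0 accept=q1 q0-0->q1 q0-1->q0 q1-0->q2 q1-1->q1 q2-0->q0 q2-1->q2

Keep the running count of `0`s modulo 3: each `0` advances along the cycle q0 → q1 → q2 → q0 while other symbols loop. Accept at q1.
A 3-state machine:
        0   1  
>  q0   q1  q0 
 * q1   q2  q1 
   q2   q0  q2 
(> = start, * = accepting)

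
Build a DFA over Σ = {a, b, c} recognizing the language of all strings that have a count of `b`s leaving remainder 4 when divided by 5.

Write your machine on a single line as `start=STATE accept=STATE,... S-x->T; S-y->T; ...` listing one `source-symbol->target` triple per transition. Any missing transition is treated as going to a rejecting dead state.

The only thing that matters is how many `b`s have appeared, reduced mod 5. Use one state per residue: S0 for 0, …, S4 for 4. Reading `b` moves to the next residue; anything else stays put. S4 is accepting.
With 5 states:
        a   b   c  
>  S0   S0  S1  S0 
   S1   S1  S2  S1 
   S2   S2  S3  S2 
   S3   S3  S4  S3 
 * S4   S4  S0  S4 
(> = start, * = accepting)

start=S0; accept=S4; S0-a->S0; S0-b->S1; S0-c->S0; S1-a->S1; S1-b->S2; S1-c->S1; S2-a->S2; S2-b->S3; S2-c->S2; S3-a->S3; S3-b->S4; S3-c->S3; S4-a->S4; S4-b->S0; S4-c->S4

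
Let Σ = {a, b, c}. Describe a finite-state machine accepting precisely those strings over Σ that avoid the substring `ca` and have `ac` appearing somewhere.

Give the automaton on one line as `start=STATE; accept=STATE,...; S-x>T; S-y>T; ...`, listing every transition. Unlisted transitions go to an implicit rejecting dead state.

Run two small machines in parallel and take their product. The first has 3 states tracking partial matches of the forbidden pattern `ca`; the second has 3 states tracking whether and how much of `ac` has been seen. A product state is a pair (one from each), accepting exactly when both do. Equivalent product states are then merged.
        a   b   c  
>  q0   q1  q0  q2 
   q1   q1  q0  q3 
   q2   q4  q0  q2 
 * q3   q4  q5  q3 
   q4   q4  q4  q4 
 * q5   q5  q5  q3 
(> = start, * = accepting)

start=q0; accept=q3,q5; q0-a>q1; q0-b>q0; q0-c>q2; q1-a>q1; q1-b>q0; q1-c>q3; q2-a>q4; q2-b>q0; q2-c>q2; q3-a>q4; q3-b>q5; q3-c>q3; q4-a>q4; q4-b>q4; q4-c>q4; q5-a>q5; q5-b>q5; q5-c>q3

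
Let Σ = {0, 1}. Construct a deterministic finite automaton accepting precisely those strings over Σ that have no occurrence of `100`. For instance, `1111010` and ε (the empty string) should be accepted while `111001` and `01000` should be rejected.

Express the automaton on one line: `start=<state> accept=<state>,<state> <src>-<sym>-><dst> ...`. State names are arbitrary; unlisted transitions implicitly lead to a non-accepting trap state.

start=A accept=A,B,C A-0->A A-1->B B-0->C B-1->B C-0->D C-1->B D-0->D D-1->D

Track partial matches of the forbidden pattern `100`. State D is a dead state reached once `100` has occurred; every other state accepts. A means no part of `100` is currently matched.
With 4 states:
       0  1 
>* A   A  B 
 * B   C  B 
 * C   D  B 
   D   D  D 
(> = start, * = accepting)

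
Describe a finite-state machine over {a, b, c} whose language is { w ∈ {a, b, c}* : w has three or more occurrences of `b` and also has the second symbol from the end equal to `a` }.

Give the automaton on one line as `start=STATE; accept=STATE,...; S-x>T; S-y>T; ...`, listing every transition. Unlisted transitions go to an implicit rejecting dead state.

start=q0; accept=q5,q7; q0-a>q0; q0-b>q1; q0-c>q0; q1-a>q1; q1-b>q2; q1-c>q1; q2-a>q3; q2-b>q4; q2-c>q2; q3-a>q3; q3-b>q5; q3-c>q2; q4-a>q6; q4-b>q4; q4-c>q4; q5-a>q6; q5-b>q4; q5-c>q4; q6-a>q7; q6-b>q5; q6-c>q5; q7-a>q7; q7-b>q5; q7-c>q5

Build one automaton per condition and run them in lockstep. One (5 states) tracks the count of `b`s, saturating at 4; the other (13 states) tracks the last 2 symbols read. Each combined state is a pair, one component from each; accept when both components accept. Equivalent product states are then merged.
An 8-state machine:
        a   b   c  
>  q0   q0  q1  q0 
   q1   q1  q2  q1 
   q2   q3  q4  q2 
   q3   q3  q5  q2 
   q4   q6  q4  q4 
 * q5   q6  q4  q4 
   q6   q7  q5  q5 
 * q7   q7  q5  q5 
(> = start, * = accepting)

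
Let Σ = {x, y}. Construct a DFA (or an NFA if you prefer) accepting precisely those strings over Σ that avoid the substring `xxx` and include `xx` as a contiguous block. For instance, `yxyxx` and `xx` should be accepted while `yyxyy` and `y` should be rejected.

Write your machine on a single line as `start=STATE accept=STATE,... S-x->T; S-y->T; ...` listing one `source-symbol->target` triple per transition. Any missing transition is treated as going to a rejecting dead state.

start=q0; accept=q2,q4,q5; q0-x->q1; q0-y->q0; q1-x->q2; q1-y->q0; q2-x->q3; q2-y->q4; q3-x->q3; q3-y->q3; q4-x->q5; q4-y->q4; q5-x->q2; q5-y->q4

Handle the two conditions separately and then intersect. The first has 4 states tracking partial matches of the forbidden pattern `xxx`; the second has 3 states tracking whether and how much of `xx` has been seen. A product state is a pair (one from each), accepting exactly when both do.
        x   y  
>  q0   q1  q0 
   q1   q2  q0 
 * q2   q3  q4 
   q3   q3  q3 
 * q4   q5  q4 
 * q5   q2  q4 
(> = start, * = accepting)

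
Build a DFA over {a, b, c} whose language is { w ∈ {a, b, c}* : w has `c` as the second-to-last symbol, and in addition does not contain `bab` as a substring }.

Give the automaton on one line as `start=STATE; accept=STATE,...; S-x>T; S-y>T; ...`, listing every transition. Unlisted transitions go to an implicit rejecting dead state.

start=q0; accept=q4,q5,q6; q0-a>q0; q0-b>q1; q0-c>q2; q1-a>q3; q1-b>q1; q1-c>q2; q2-a>q4; q2-b>q5; q2-c>q6; q3-a>q0; q3-b>q7; q3-c>q2; q4-a>q0; q4-b>q1; q4-c>q2; q5-a>q3; q5-b>q1; q5-c>q2; q6-a>q4; q6-b>q5; q6-c>q6; q7-a>q7; q7-b>q7; q7-c>q7

Run two small machines in parallel and take their product. One (13 states) tracks the last 2 symbols read; the other (4 states) tracks partial matches of the forbidden pattern `bab`. Each combined state is a pair, one component from each; accept when both components accept. Equivalent product states are then merged.
8 states suffice.
        a   b   c  
>  q0   q0  q1  q2 
   q1   q3  q1  q2 
   q2   q4  q5  q6 
   q3   q0  q7  q2 
 * q4   q0  q1  q2 
 * q5   q3  q1  q2 
 * q6   q4  q5  q6 
   q7   q7  q7  q7 
(> = start, * = accepting)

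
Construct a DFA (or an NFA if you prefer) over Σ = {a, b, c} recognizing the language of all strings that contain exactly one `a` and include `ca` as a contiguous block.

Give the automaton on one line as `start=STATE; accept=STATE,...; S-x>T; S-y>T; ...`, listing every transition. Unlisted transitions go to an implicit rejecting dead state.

Build one automaton per condition and run them in lockstep. One (3 states) tracks the count of `a`s, saturating at 2; the other (3 states) tracks whether and how much of `ca` has been seen. Each combined state is a pair, one component from each; accept when both components accept.
        a   b   c  
>  s0   s1  s0  s2 
   s1   s3  s1  s4 
   s2   s5  s0  s2 
   s3   s3  s3  s6 
   s4   s7  s1  s4 
 * s5   s7  s5  s5 
   s6   s7  s3  s6 
   s7   s7  s7  s7 
(> = start, * = accepting)

start=s0; accept=s5; s0-a>s1; s0-b>s0; s0-c>s2; s1-a>s3; s1-b>s1; s1-c>s4; s2-a>s5; s2-b>s0; s2-c>s2; s3-a>s3; s3-b>s3; s3-c>s6; s4-a>s7; s4-b>s1; s4-c>s4; s5-a>s7; s5-b>s5; s5-c>s5; s6-a>s7; s6-b>s3; s6-c>s6; s7-a>s7; s7-b>s7; s7-c>s7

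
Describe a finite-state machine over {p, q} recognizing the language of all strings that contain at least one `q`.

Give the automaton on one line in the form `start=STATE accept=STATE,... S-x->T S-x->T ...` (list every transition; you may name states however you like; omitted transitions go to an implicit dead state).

Only the number of `q`s matters, and only up to 2. Make a chain A → B → C advanced by each `q` (with C absorbing); every other symbol self-loops. The accepting set is {B, C}.
       p  q 
>  A   A  B 
 * B   B  C 
 * C   C  C 
(> = start, * = accepting)

start=A accept=B,C A-p->A A-q->B B-p->B B-q->C C-p->C C-q->C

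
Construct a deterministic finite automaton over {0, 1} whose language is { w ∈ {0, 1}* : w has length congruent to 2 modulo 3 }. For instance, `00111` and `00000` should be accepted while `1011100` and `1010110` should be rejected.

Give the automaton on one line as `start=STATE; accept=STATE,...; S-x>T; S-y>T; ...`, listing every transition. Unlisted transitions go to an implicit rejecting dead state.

Count input length modulo 3: every symbol advances one step around the cycle S0 → S1 → S2 → S0. Accept at S2.
A 3-state machine:
        0   1  
>  S0   S1  S1 
   S1   S2  S2 
 * S2   S0  S0 
(> = start, * = accepting)

start=S0; accept=S2; S0-0>S1; S0-1>S1; S1-0>S2; S1-1>S2; S2-0>S0; S2-1>S0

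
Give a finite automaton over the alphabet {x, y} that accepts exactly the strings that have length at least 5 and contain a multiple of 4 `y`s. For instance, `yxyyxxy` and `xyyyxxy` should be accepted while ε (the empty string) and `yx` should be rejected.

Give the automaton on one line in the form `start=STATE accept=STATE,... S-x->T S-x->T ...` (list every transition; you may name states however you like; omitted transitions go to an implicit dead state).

start=A accept=L A-x->B A-y->C B-x->D B-y->E C-x->E C-y->F D-x->G D-y->E E-x->E E-y->H F-x->H F-y->I G-x->J G-y->E H-x->H H-y->K I-x->K I-y->J J-x->L J-y->E K-x->K K-y->L L-x->L L-y->E

Build one automaton per condition and run them in lockstep. The first has 7 states tracking the input length, saturating at 6; the second has 4 states tracking the count of `y`s modulo 4. A product state is a pair (one from each), accepting exactly when both do. Equivalent product states are then merged.
A 12-state machine:
       x  y 
>  A   B  C 
   B   D  E 
   C   E  F 
   D   G  E 
   E   E  H 
   F   H  I 
   G   J  E 
   H   H  K 
   I   K  J 
   J   L  E 
   K   K  L 
 * L   L  E 
(> = start, * = accepting)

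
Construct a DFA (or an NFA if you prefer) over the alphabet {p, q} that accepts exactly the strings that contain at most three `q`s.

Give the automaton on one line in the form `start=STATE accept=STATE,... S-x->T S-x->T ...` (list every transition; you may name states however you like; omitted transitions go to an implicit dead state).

start=A accept=A,B,C,D A-p->A A-q->B B-p->B B-q->C C-p->C C-q->D D-p->D D-q->E E-p->E E-q->E

Count `q`s, saturating at 4: states A through D mean 0 through 3 `q`s seen; E means more than 3. Each `q` increments (capped at E); other symbols loop. Accept from {A, B, C, D}.
5 states suffice.
       p  q 
>* A   A  B 
 * B   B  C 
 * C   C  D 
 * D   D  E 
   E   E  E 
(> = start, * = accepting)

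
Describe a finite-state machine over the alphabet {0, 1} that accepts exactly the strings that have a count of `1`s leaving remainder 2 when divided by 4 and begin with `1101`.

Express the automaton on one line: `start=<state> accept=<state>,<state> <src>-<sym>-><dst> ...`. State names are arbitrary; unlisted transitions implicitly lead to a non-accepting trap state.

start=A accept=L A-0->B A-1->C B-0->B B-1->D C-0->D C-1->E D-0->D D-1->F E-0->G E-1->H F-0->F F-1->H G-0->F G-1->I H-0->H H-1->B I-0->I I-1->J J-0->J J-1->K K-0->K K-1->L L-0->L L-1->I

Build one automaton per condition and run them in lockstep. One (4 states) tracks the count of `1`s modulo 4; the other (6 states) tracks whether the input so far still matches the prefix `1101`. Each combined state is a pair, one component from each; accept when both components accept.
With 12 states:
       0  1 
>  A   B  C 
   B   B  D 
   C   D  E 
   D   D  F 
   E   G  H 
   F   F  H 
   G   F  I 
   H   H  B 
   I   I  J 
   J   J  K 
   K   K  L 
 * L   L  I 
(> = start, * = accepting)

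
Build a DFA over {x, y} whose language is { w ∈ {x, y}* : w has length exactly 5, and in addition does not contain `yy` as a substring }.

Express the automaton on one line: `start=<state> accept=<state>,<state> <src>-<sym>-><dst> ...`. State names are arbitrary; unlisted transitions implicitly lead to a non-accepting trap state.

Run two small machines in parallel and take their product. The first has 7 states tracking the input length, saturating at 6; the second has 3 states tracking partial matches of the forbidden pattern `yy`. A product state is a pair (one from each), accepting exactly when both do.
An 18-state machine:
          x    y  
>  S0     S1   S2 
   S1     S3   S4 
   S2     S3   S5 
   S3     S6   S7 
   S4     S6   S8 
   S5     S8   S8 
   S6     S9  S10 
   S7     S9  S11 
   S8    S11  S11 
   S9    S12  S13 
   S10   S12  S14 
   S11   S14  S14 
 * S12   S15  S16 
 * S13   S15  S17 
   S14   S17  S17 
   S15   S15  S16 
   S16   S15  S17 
   S17   S17  S17 
(> = start, * = accepting)

start=S0 accept=S12,S13 S0-x->S1 S0-y->S2 S1-x->S3 S1-y->S4 S2-x->S3 S2-y->S5 S3-x->S6 S3-y->S7 S4-x->S6 S4-y->S8 S5-x->S8 S5-y->S8 S6-x->S9 S6-y->S10 S7-x->S9 S7-y->S11 S8-x->S11 S8-y->S11 S9-x->S12 S9-y->S13 S10-x->S12 S10-y->S14 S11-x->S14 S11-y->S14 S12-x->S15 S12-y->S16 S13-x->S15 S13-y->S17 S14-x->S17 S14-y->S17 S15-x->S15 S15-y->S16 S16-x->S15 S16-y->S17 S17-x->S17 S17-y->S17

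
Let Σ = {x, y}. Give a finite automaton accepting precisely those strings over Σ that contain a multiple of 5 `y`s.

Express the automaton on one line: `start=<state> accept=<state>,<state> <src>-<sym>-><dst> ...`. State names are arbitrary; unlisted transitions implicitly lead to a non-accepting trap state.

start=q0 accept=q0 q0-x->q0 q0-y->q1 q1-x->q1 q1-y->q2 q2-x->q2 q2-y->q3 q3-x->q3 q3-y->q4 q4-x->q4 q4-y->q0

Keep the running count of `y`s modulo 5: each `y` advances along the cycle q0 → q1 → q2 → q3 → q4 → q0 while other symbols loop. Accept at q0.
5 states suffice.
        x   y  
>* q0   q0  q1 
   q1   q1  q2 
   q2   q2  q3 
   q3   q3  q4 
   q4   q4  q0 
(> = start, * = accepting)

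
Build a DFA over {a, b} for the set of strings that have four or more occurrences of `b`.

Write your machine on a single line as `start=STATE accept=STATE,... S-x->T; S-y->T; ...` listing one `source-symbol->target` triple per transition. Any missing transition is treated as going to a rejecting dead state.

start=q0; accept=q4,q5; q0-a->q0; q0-b->q1; q1-a->q1; q1-b->q2; q2-a->q2; q2-b->q3; q3-a->q3; q3-b->q4; q4-a->q4; q4-b->q5; q5-a->q5; q5-b->q5

Count `b`s, saturating at 5: states q0 through q4 mean 0 through 4 `b`s seen; q5 means more than 4. Each `b` increments (capped at q5); other symbols loop. Accept from {q4, q5}.
With 6 states:
        a   b  
>  q0   q0  q1 
   q1   q1  q2 
   q2   q2  q3 
   q3   q3  q4 
 * q4   q4  q5 
 * q5   q5  q5 
(> = start, * = accepting)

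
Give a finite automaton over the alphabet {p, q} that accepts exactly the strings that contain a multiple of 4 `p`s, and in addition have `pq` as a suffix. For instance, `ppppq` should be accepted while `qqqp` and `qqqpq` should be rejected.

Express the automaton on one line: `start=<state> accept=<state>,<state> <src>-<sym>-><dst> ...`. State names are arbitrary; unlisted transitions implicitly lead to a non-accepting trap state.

start=S0 accept=S5 S0-p->S1 S0-q->S0 S1-p->S2 S1-q->S1 S2-p->S3 S2-q->S2 S3-p->S4 S3-q->S3 S4-p->S1 S4-q->S5 S5-p->S1 S5-q->S0

Run two small machines in parallel and take their product. The first has 4 states tracking the count of `p`s modulo 4; the second has 3 states tracking how much of the suffix `pq` has currently been matched. A product state is a pair (one from each), accepting exactly when both do. Minimizing collapses redundant product states.
6 states suffice.
        p   q  
>  S0   S1  S0 
   S1   S2  S1 
   S2   S3  S2 
   S3   S4  S3 
   S4   S1  S5 
 * S5   S1  S0 
(> = start, * = accepting)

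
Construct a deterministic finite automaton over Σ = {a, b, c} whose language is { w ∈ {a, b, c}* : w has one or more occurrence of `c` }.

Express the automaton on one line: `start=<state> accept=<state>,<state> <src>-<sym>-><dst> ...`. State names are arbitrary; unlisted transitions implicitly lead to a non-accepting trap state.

start=q0 accept=q1,q2 q0-a->q0 q0-b->q0 q0-c->q1 q1-a->q1 q1-b->q1 q1-c->q2 q2-a->q2 q2-b->q2 q2-c->q2

Only the number of `c`s matters, and only up to 2. Make a chain q0 → q1 → q2 advanced by each `c` (with q2 absorbing); every other symbol self-loops. The accepting set is {q1, q2}.
        a   b   c  
>  q0   q0  q0  q1 
 * q1   q1  q1  q2 
 * q2   q2  q2  q2 
(> = start, * = accepting)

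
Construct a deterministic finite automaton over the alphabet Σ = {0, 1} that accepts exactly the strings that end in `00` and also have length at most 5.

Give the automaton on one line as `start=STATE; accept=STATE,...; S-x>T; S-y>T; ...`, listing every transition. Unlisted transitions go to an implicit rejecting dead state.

start=q0; accept=q3,q6,q9,q12; q0-0>q1; q0-1>q2; q1-0>q3; q1-1>q4; q2-0>q5; q2-1>q4; q3-0>q6; q3-1>q7; q4-0>q8; q4-1>q7; q5-0>q6; q5-1>q7; q6-0>q9; q6-1>q10; q7-0>q11; q7-1>q10; q8-0>q9; q8-1>q10; q9-0>q12; q9-1>q13; q10-0>q14; q10-1>q13; q11-0>q12; q11-1>q13; q12-0>q15; q12-1>q16; q13-0>q17; q13-1>q16; q14-0>q15; q14-1>q16; q15-0>q15; q15-1>q16; q16-0>q17; q16-1>q16; q17-0>q15; q17-1>q16

Build one automaton per condition and run them in lockstep. The first has 3 states tracking how much of the suffix `00` has currently been matched; the second has 7 states tracking the input length, saturating at 6. A product state is a pair (one from each), accepting exactly when both do.
18 states suffice.
          0    1  
>  q0     q1   q2 
   q1     q3   q4 
   q2     q5   q4 
 * q3     q6   q7 
   q4     q8   q7 
   q5     q6   q7 
 * q6     q9  q10 
   q7    q11  q10 
   q8     q9  q10 
 * q9    q12  q13 
   q10   q14  q13 
   q11   q12  q13 
 * q12   q15  q16 
   q13   q17  q16 
   q14   q15  q16 
   q15   q15  q16 
   q16   q17  q16 
   q17   q15  q16 
(> = start, * = accepting)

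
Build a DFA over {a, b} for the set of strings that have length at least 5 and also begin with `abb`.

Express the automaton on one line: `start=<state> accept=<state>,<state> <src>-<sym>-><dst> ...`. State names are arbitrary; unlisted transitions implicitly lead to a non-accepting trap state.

Handle the two conditions separately and then intersect. The first has 7 states tracking the input length, saturating at 6; the second has 5 states tracking whether the input so far still matches the prefix `abb`. A product state is a pair (one from each), accepting exactly when both do. After merging equivalent states the machine shrinks.
With 7 states:
        a   b  
>  s0   s1  s2 
   s1   s2  s3 
   s2   s2  s2 
   s3   s2  s4 
   s4   s5  s5 
   s5   s6  s6 
 * s6   s6  s6 
(> = start, * = accepting)

start=s0 accept=s6 s0-a->s1 s0-b->s2 s1-a->s2 s1-b->s3 s2-a->s2 s2-b->s2 s3-a->s2 s3-b->s4 s4-a->s5 s4-b->s5 s5-a->s6 s5-b->s6 s6-a->s6 s6-b->s6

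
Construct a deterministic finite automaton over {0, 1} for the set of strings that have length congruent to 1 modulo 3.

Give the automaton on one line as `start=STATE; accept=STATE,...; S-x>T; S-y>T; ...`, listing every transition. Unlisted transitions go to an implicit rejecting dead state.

start=A; accept=B; A-0>B; A-1>B; B-0>C; B-1>C; C-0>A; C-1>A

Only the length mod 3 matters, so use a 3-cycle: from any state, every input symbol moves to the next state, wrapping C back to A. Mark B accepting.
       0  1 
>  A   B  B 
 * B   C  C 
   C   A  A 
(> = start, * = accepting)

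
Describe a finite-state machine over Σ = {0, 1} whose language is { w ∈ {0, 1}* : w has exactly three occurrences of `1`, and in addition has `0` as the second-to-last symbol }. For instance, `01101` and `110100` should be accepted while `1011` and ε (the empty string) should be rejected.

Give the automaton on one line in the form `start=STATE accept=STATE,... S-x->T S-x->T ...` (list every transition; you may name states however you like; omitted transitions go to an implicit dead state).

start=q0 accept=q12,q15 q0-0->q1 q0-1->q2 q1-0->q3 q1-1->q4 q2-0->q5 q2-1->q6 q3-0->q3 q3-1->q4 q4-0->q5 q4-1->q6 q5-0->q7 q5-1->q8 q6-0->q9 q6-1->q10 q7-0->q7 q7-1->q8 q8-0->q9 q8-1->q10 q9-0->q11 q9-1->q12 q10-0->q13 q10-1->q14 q11-0->q11 q11-1->q12 q12-0->q13 q12-1->q14 q13-0->q15 q13-1->q16 q14-0->q17 q14-1->q14 q15-0->q15 q15-1->q16 q16-0->q17 q16-1->q14 q17-0->q18 q17-1->q16 q18-0->q18 q18-1->q16

Handle the two conditions separately and then intersect. One (5 states) tracks the count of `1`s, saturating at 4; the other (7 states) tracks the last 2 symbols read. Each combined state is a pair, one component from each; accept when both components accept.
With 19 states:
          0    1  
>  q0     q1   q2 
   q1     q3   q4 
   q2     q5   q6 
   q3     q3   q4 
   q4     q5   q6 
   q5     q7   q8 
   q6     q9  q10 
   q7     q7   q8 
   q8     q9  q10 
   q9    q11  q12 
   q10   q13  q14 
   q11   q11  q12 
 * q12   q13  q14 
   q13   q15  q16 
   q14   q17  q14 
 * q15   q15  q16 
   q16   q17  q14 
   q17   q18  q16 
   q18   q18  q16 
(> = start, * = accepting)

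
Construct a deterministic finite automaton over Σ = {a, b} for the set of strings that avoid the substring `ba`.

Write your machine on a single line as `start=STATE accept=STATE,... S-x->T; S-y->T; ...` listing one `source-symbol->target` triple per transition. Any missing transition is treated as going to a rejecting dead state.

This is the complement of 'contains `ba`'. Use the same substring-matching states — S0 through S2 holding how much of `ba` has just been matched — but flip the accepting set: everything except the trap S2 accepts.
A 3-state machine:
        a   b  
>* S0   S0  S1 
 * S1   S2  S1 
   S2   S2  S2 
(> = start, * = accepting)

start=S0; accept=S0,S1; S0-a->S0; S0-b->S1; S1-a->S2; S1-b->S1; S2-a->S2; S2-b->S2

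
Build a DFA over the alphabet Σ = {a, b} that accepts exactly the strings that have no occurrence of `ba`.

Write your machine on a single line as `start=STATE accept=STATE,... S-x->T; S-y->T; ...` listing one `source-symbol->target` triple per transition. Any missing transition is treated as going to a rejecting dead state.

start=s0; accept=s0,s1; s0-a->s0; s0-b->s1; s1-a->s2; s1-b->s1; s2-a->s2; s2-b->s2

This is the complement of 'contains `ba`'. Use the same substring-matching states — s0 through s2 holding how much of `ba` has just been matched — but flip the accepting set: everything except the trap s2 accepts.
With 3 states:
        a   b  
>* s0   s0  s1 
 * s1   s2  s1 
   s2   s2  s2 
(> = start, * = accepting)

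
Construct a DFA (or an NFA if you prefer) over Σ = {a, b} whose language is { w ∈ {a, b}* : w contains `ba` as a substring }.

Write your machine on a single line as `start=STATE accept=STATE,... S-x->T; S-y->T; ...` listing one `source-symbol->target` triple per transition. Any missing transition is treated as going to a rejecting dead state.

start=S0; accept=S2; S0-a->S0; S0-b->S1; S1-a->S2; S1-b->S1; S2-a->S2; S2-b->S2

Track how much of `ba` has been matched so far: state S0 is no progress, S2 is the absorbing accept state reached once `ba` has occurred. Intermediate states record partial matches; on a mismatch, fall back to the longest reusable overlap.
        a   b  
>  S0   S0  S1 
   S1   S2  S1 
 * S2   S2  S2 
(> = start, * = accepting)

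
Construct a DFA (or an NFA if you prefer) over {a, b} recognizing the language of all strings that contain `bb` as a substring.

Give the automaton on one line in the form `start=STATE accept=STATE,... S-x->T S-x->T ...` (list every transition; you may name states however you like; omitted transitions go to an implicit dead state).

States S0..S1 record the length of the longest prefix of `bb` that matches the current input suffix. Reaching S2 means `bb` has been seen, and we stay there forever. Accept from S2.
        a   b  
>  S0   S0  S1 
   S1   S0  S2 
 * S2   S2  S2 
(> = start, * = accepting)

start=S0 accept=S2 S0-a->S0 S0-b->S1 S1-a->S0 S1-b->S2 S2-a->S2 S2-b->S2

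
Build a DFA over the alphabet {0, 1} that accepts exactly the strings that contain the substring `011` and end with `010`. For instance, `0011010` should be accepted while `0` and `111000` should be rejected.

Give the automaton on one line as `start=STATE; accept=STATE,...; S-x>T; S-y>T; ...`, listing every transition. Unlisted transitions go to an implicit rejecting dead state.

start=q0; accept=q6; q0-0>q1; q0-1>q0; q1-0>q1; q1-1>q2; q2-0>q1; q2-1>q3; q3-0>q4; q3-1>q3; q4-0>q4; q4-1>q5; q5-0>q6; q5-1>q3; q6-0>q4; q6-1>q5

Handle the two conditions separately and then intersect. One (4 states) tracks whether and how much of `011` has been seen; the other (4 states) tracks how much of the suffix `010` has currently been matched. Each combined state is a pair, one component from each; accept when both components accept. Minimizing collapses redundant product states.
7 states suffice.
        0   1  
>  q0   q1  q0 
   q1   q1  q2 
   q2   q1  q3 
   q3   q4  q3 
   q4   q4  q5 
   q5   q6  q3 
 * q6   q4  q5 
(> = start, * = accepting)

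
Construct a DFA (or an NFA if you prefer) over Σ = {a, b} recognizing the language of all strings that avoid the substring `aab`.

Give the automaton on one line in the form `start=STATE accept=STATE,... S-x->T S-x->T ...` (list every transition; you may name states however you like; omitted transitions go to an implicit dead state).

Track partial matches of the forbidden pattern `aab`. State s3 is a dead state reached once `aab` has occurred; every other state accepts. s0 means no part of `aab` is currently matched.
A 4-state machine:
        a   b  
>* s0   s1  s0 
 * s1   s2  s0 
 * s2   s2  s3 
   s3   s3  s3 
(> = start, * = accepting)

start=s0 accept=s0,s1,s2 s0-a->s1 s0-b->s0 s1-a->s2 s1-b->s0 s2-a->s2 s2-b->s3 s3-a->s3 s3-b->s3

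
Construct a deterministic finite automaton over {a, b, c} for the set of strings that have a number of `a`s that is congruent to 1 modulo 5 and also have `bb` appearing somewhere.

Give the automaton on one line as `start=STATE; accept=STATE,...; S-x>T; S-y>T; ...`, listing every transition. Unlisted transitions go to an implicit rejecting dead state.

Build one automaton per condition and run them in lockstep. One (5 states) tracks the count of `a`s modulo 5; the other (3 states) tracks whether and how much of `bb` has been seen. Each combined state is a pair, one component from each; accept when both components accept.
15 states suffice.
          a    b    c  
>  S0     S1   S2   S0 
   S1     S3   S4   S1 
   S2     S1   S5   S0 
   S3     S6   S7   S3 
   S4     S3   S8   S1 
   S5     S8   S5   S5 
   S6     S9  S10   S6 
   S7     S6  S11   S3 
 * S8    S11   S8   S8 
   S9     S0  S12   S9 
   S10    S9  S13   S6 
   S11   S13  S11  S11 
   S12    S0  S14   S9 
   S13   S14  S13  S13 
   S14    S5  S14  S14 
(> = start, * = accepting)

start=S0; accept=S8; S0-a>S1; S0-b>S2; S0-c>S0; S1-a>S3; S1-b>S4; S1-c>S1; S2-a>S1; S2-b>S5; S2-c>S0; S3-a>S6; S3-b>S7; S3-c>S3; S4-a>S3; S4-b>S8; S4-c>S1; S5-a>S8; S5-b>S5; S5-c>S5; S6-a>S9; S6-b>S10; S6-c>S6; S7-a>S6; S7-b>S11; S7-c>S3; S8-a>S11; S8-b>S8; S8-c>S8; S9-a>S0; S9-b>S12; S9-c>S9; S10-a>S9; S10-b>S13; S10-c>S6; S11-a>S13; S11-b>S11; S11-c>S11; S12-a>S0; S12-b>S14; S12-c>S9; S13-a>S14; S13-b>S13; S13-c>S13; S14-a>S5; S14-b>S14; S14-c>S14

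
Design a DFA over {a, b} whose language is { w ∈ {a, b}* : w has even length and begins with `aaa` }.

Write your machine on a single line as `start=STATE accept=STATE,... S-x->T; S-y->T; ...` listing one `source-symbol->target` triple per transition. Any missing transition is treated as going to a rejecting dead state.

start=s0; accept=s5; s0-a->s1; s0-b->s2; s1-a->s3; s1-b->s2; s2-a->s2; s2-b->s2; s3-a->s4; s3-b->s2; s4-a->s5; s4-b->s5; s5-a->s4; s5-b->s4

Build one automaton per condition and run them in lockstep. One (2 states) tracks the input length modulo 2; the other (5 states) tracks whether the input so far still matches the prefix `aaa`. Each combined state is a pair, one component from each; accept when both components accept. Equivalent product states are then merged.
With 6 states:
        a   b  
>  s0   s1  s2 
   s1   s3  s2 
   s2   s2  s2 
   s3   s4  s2 
   s4   s5  s5 
 * s5   s4  s4 
(> = start, * = accepting)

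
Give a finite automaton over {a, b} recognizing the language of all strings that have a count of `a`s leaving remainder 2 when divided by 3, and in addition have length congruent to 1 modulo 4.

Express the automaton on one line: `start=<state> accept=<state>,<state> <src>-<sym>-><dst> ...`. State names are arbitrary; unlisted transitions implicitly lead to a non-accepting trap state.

start=q0 accept=q11 q0-a->q1 q0-b->q2 q1-a->q3 q1-b->q4 q2-a->q4 q2-b->q5 q3-a->q6 q3-b->q7 q4-a->q7 q4-b->q8 q5-a->q8 q5-b->q6 q6-a->q9 q6-b->q0 q7-a->q0 q7-b->q10 q8-a->q10 q8-b->q9 q9-a->q11 q9-b->q1 q10-a->q2 q10-b->q11 q11-a->q5 q11-b->q3

Run two small machines in parallel and take their product. One (3 states) tracks the count of `a`s modulo 3; the other (4 states) tracks the input length modulo 4. Each combined state is a pair, one component from each; accept when both components accept.
          a    b  
>  q0     q1   q2 
   q1     q3   q4 
   q2     q4   q5 
   q3     q6   q7 
   q4     q7   q8 
   q5     q8   q6 
   q6     q9   q0 
   q7     q0  q10 
   q8    q10   q9 
   q9    q11   q1 
   q10    q2  q11 
 * q11    q5   q3 
(> = start, * = accepting)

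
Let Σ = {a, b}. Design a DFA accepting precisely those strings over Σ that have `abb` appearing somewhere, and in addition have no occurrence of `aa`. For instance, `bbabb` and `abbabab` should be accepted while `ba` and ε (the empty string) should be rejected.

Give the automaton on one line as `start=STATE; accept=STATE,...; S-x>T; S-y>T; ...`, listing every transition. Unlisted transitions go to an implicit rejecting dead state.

Handle the two conditions separately and then intersect. The first has 4 states tracking whether and how much of `abb` has been seen; the second has 3 states tracking partial matches of the forbidden pattern `aa`. A product state is a pair (one from each), accepting exactly when both do. After merging equivalent states the machine shrinks.
6 states suffice.
        a   b  
>  s0   s1  s0 
   s1   s2  s3 
   s2   s2  s2 
   s3   s1  s4 
 * s4   s5  s4 
 * s5   s2  s4 
(> = start, * = accepting)

start=s0; accept=s4,s5; s0-a>s1; s0-b>s0; s1-a>s2; s1-b>s3; s2-a>s2; s2-b>s2; s3-a>s1; s3-b>s4; s4-a>s5; s4-b>s4; s5-a>s2; s5-b>s4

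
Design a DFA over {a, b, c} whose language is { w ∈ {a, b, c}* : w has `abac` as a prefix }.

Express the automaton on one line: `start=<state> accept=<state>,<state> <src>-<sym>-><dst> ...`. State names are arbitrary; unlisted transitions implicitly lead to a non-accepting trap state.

Check the first 4 symbols one by one: s0 through s3 record how many have matched `abac` so far; any wrong symbol goes to the dead state s5. After all 4 match we enter the accepting sink s4.
With 6 states:
        a   b   c  
>  s0   s1  s5  s5 
   s1   s5  s2  s5 
   s2   s3  s5  s5 
   s3   s5  s5  s4 
 * s4   s4  s4  s4 
   s5   s5  s5  s5 
(> = start, * = accepting)

start=s0 accept=s4 s0-a->s1 s0-b->s5 s0-c->s5 s1-a->s5 s1-b->s2 s1-c->s5 s2-a->s3 s2-b->s5 s2-c->s5 s3-a->s5 s3-b->s5 s3-c->s4 s4-a->s4 s4-b->s4 s4-c->s4 s5-a->s5 s5-b->s5 s5-c->s5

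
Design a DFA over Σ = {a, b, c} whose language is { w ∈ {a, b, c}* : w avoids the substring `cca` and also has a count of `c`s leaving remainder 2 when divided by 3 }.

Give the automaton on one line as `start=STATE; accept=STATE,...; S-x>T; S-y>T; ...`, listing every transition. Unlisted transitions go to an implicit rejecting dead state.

Build one automaton per condition and run them in lockstep. One (4 states) tracks partial matches of the forbidden pattern `cca`; the other (3 states) tracks the count of `c`s modulo 3. Each combined state is a pair, one component from each; accept when both components accept.
          a    b    c  
>  q0     q0   q0   q1 
   q1     q2   q2   q3 
   q2     q2   q2   q4 
 * q3     q5   q6   q7 
 * q4     q6   q6   q7 
   q5     q5   q5   q8 
 * q6     q6   q6   q9 
   q7     q8   q0  q10 
   q8     q8   q8  q11 
   q9     q0   q0  q10 
   q10   q11   q2   q3 
   q11   q11  q11   q5 
(> = start, * = accepting)

start=q0; accept=q3,q4,q6; q0-a>q0; q0-b>q0; q0-c>q1; q1-a>q2; q1-b>q2; q1-c>q3; q2-a>q2; q2-b>q2; q2-c>q4; q3-a>q5; q3-b>q6; q3-c>q7; q4-a>q6; q4-b>q6; q4-c>q7; q5-a>q5; q5-b>q5; q5-c>q8; q6-a>q6; q6-b>q6; q6-c>q9; q7-a>q8; q7-b>q0; q7-c>q10; q8-a>q8; q8-b>q8; q8-c>q11; q9-a>q0; q9-b>q0; q9-c>q10; q10-a>q11; q10-b>q2; q10-c>q3; q11-a>q11; q11-b>q11; q11-c>q5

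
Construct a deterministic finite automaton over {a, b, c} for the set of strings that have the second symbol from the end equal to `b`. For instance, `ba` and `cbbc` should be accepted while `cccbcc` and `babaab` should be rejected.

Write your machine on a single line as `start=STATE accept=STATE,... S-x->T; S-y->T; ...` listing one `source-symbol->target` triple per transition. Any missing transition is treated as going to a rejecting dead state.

A DFA must remember the last 2 symbols (since which symbol is second-to-last isn't known until the input ends). Use one state per possible window of the last ≤2 symbols; accept from those whose window starts with `b`.
A 13-state machine:
          a    b    c  
>  s0     s1   s2   s3 
   s1     s4   s5   s6 
   s2     s7   s8   s9 
   s3    s10  s11  s12 
   s4     s4   s5   s6 
   s5     s7   s8   s9 
   s6    s10  s11  s12 
 * s7     s4   s5   s6 
 * s8     s7   s8   s9 
 * s9    s10  s11  s12 
   s10    s4   s5   s6 
   s11    s7   s8   s9 
   s12   s10  s11  s12 
(> = start, * = accepting)

start=s0; accept=s7,s8,s9; s0-a->s1; s0-b->s2; s0-c->s3; s1-a->s4; s1-b->s5; s1-c->s6; s2-a->s7; s2-b->s8; s2-c->s9; s3-a->s10; s3-b->s11; s3-c->s12; s4-a->s4; s4-b->s5; s4-c->s6; s5-a->s7; s5-b->s8; s5-c->s9; s6-a->s10; s6-b->s11; s6-c->s12; s7-a->s4; s7-b->s5; s7-c->s6; s8-a->s7; s8-b->s8; s8-c->s9; s9-a->s10; s9-b->s11; s9-c->s12; s10-a->s4; s10-b->s5; s10-c->s6; s11-a->s7; s11-b->s8; s11-c->s9; s12-a->s10; s12-b->s11; s12-c->s12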